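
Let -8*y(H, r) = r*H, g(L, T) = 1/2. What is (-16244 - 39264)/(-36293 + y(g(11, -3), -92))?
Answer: 222032/145149 ≈ 1.5297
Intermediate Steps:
g(L, T) = ½
y(H, r) = -H*r/8 (y(H, r) = -r*H/8 = -H*r/8)
(-16244 - 39264)/(-36293 + y(g(11, -3), -92)) = (-16244 - 39264)/(-36293 - ⅛*½*(-92)) = -55508/(-36293 + 23/4) = -55508/(-145149/4) = -55508*(-4/145149) = 222032/145149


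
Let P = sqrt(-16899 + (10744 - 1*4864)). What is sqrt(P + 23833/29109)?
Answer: sqrt(693754797 + 847333881*I*sqrt(11019))/29109 ≈ 7.273 + 7.2165*I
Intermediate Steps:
P = I*sqrt(11019) (P = sqrt(-16899 + (10744 - 4864)) = sqrt(-16899 + 5880) = sqrt(-11019) = I*sqrt(11019) ≈ 104.97*I)
sqrt(P + 23833/29109) = sqrt(I*sqrt(11019) + 23833/29109) = sqrt(23833/29109 + I*sqrt(11019))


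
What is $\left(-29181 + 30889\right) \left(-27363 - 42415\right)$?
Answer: $-119180824$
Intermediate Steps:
$\left(-29181 + 30889\right) \left(-27363 - 42415\right) = 1708 \left(-69778\right) = -119180824$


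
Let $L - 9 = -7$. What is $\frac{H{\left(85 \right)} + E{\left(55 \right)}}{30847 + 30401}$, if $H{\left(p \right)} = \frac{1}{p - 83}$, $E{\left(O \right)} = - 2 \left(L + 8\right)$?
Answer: $- \frac{13}{40832} \approx -0.00031838$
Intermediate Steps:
$L = 2$ ($L = 9 - 7 = 2$)
$E{\left(O \right)} = -20$ ($E{\left(O \right)} = - 2 \left(2 + 8\right) = \left(-2\right) 10 = -20$)
$H{\left(p \right)} = \frac{1}{-83 + p}$
$\frac{H{\left(85 \right)} + E{\left(55 \right)}}{30847 + 30401} = \frac{\frac{1}{-83 + 85} - 20}{30847 + 30401} = \frac{\frac{1}{2} - 20}{61248} = \left(\frac{1}{2} - 20\right) \frac{1}{61248} = \left(- \frac{39}{2}\right) \frac{1}{61248} = - \frac{13}{40832}$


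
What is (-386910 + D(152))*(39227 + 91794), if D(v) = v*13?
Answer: -50434437614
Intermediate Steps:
D(v) = 13*v
(-386910 + D(152))*(39227 + 91794) = (-386910 + 13*152)*(39227 + 91794) = (-386910 + 1976)*131021 = -384934*131021 = -50434437614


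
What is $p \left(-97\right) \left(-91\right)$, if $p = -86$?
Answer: $-759122$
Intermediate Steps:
$p \left(-97\right) \left(-91\right) = \left(-86\right) \left(-97\right) \left(-91\right) = 8342 \left(-91\right) = -759122$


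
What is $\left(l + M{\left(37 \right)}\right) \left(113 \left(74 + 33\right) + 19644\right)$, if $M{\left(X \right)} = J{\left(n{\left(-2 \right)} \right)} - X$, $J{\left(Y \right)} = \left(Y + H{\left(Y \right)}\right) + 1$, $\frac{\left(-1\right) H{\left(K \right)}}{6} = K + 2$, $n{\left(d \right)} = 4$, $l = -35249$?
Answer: $-1120784995$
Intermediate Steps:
$H{\left(K \right)} = -12 - 6 K$ ($H{\left(K \right)} = - 6 \left(K + 2\right) = - 6 \left(2 + K\right) = -12 - 6 K$)
$J{\left(Y \right)} = -11 - 5 Y$ ($J{\left(Y \right)} = \left(Y - \left(12 + 6 Y\right)\right) + 1 = \left(-12 - 5 Y\right) + 1 = -11 - 5 Y$)
$M{\left(X \right)} = -31 - X$ ($M{\left(X \right)} = \left(-11 - 20\right) - X = -31 - X$)
$\left(l + M{\left(37 \right)}\right) \left(113 \left(74 + 33\right) + 19644\right) = \left(-35249 - 68\right) \left(113 \left(74 + 33\right) + 19644\right) = \left(-35249 - 68\right) \left(113 \cdot 107 + 19644\right) = \left(-35249 - 68\right) \left(12091 + 19644\right) = \left(-35317\right) 31735 = -1120784995$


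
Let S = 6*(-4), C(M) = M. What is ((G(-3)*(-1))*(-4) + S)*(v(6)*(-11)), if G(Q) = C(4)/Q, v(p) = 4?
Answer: 3872/3 ≈ 1290.7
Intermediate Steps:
G(Q) = 4/Q
S = -24
((G(-3)*(-1))*(-4) + S)*(v(6)*(-11)) = (((4/(-3))*(-1))*(-4) - 24)*(4*(-11)) = (((4*(-1/3))*(-1))*(-4) - 24)*(-44) = (-4/3*(-1)*(-4) - 24)*(-44) = ((4/3)*(-4) - 24)*(-44) = (-16/3 - 24)*(-44) = -88/3*(-44) = 3872/3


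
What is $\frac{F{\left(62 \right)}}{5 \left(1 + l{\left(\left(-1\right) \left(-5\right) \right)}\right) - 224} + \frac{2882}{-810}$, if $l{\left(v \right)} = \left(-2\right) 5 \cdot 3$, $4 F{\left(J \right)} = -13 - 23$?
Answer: $- \frac{58676}{16605} \approx -3.5336$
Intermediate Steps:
$F{\left(J \right)} = -9$ ($F{\left(J \right)} = \frac{-13 - 23}{4} = \frac{1}{4} \left(-36\right) = -9$)
$l{\left(v \right)} = -30$ ($l{\left(v \right)} = \left(-10\right) 3 = -30$)
$\frac{F{\left(62 \right)}}{5 \left(1 + l{\left(\left(-1\right) \left(-5\right) \right)}\right) - 224} + \frac{2882}{-810} = - \frac{9}{5 \left(1 - 30\right) - 224} + \frac{2882}{-810} = - \frac{9}{5 \left(-29\right) - 224} + 2882 \left(- \frac{1}{810}\right) = - \frac{9}{-145 - 224} - \frac{1441}{405} = - \frac{9}{-369} - \frac{1441}{405} = \left(-9\right) \left(- \frac{1}{369}\right) - \frac{1441}{405} = \frac{1}{41} - \frac{1441}{405} = - \frac{58676}{16605}$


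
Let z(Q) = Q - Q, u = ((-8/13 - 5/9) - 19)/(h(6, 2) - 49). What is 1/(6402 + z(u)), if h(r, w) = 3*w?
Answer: 1/6402 ≈ 0.00015620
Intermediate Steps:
u = 2360/5031 (u = ((-8/13 - 5/9) - 19)/(3*2 - 49) = ((-8*1/13 - 5*⅑) - 19)/(6 - 49) = ((-8/13 - 5/9) - 19)/(-43) = (-137/117 - 19)*(-1/43) = -2360/117*(-1/43) = 2360/5031 ≈ 0.46909)
z(Q) = 0
1/(6402 + z(u)) = 1/(6402 + 0) = 1/6402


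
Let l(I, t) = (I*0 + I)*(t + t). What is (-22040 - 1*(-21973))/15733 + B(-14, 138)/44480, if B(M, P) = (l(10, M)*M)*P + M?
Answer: 4253861629/349901920 ≈ 12.157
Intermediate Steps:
l(I, t) = 2*I*t (l(I, t) = (0 + I)*(2*t) = I*(2*t) = 2*I*t)
B(M, P) = M + 20*P*M² (B(M, P) = ((2*10*M)*M)*P + M = ((20*M)*M)*P + M = (20*M²)*P + M = 20*P*M² + M = M + 20*P*M²)
(-22040 - 1*(-21973))/15733 + B(-14, 138)/44480 = (-22040 - 1*(-21973))/15733 - 14*(1 + 20*(-14)*138)/44480 = (-22040 + 21973)*(1/15733) - 14*(1 - 38640)*(1/44480) = -67*1/15733 - 14*(-38639)*(1/44480) = -67/15733 + 540946*(1/44480) = -67/15733 + 270473/22240 = 4253861629/349901920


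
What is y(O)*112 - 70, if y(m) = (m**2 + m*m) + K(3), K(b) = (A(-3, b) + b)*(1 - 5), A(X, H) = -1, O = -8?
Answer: 13370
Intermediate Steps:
K(b) = 4 - 4*b (K(b) = (-1 + b)*(1 - 5) = (-1 + b)*(-4) = 4 - 4*b)
y(m) = -8 + 2*m**2 (y(m) = (m**2 + m*m) + (4 - 4*3) = (m**2 + m**2) + (4 - 12) = 2*m**2 - 8 = -8 + 2*m**2)
y(O)*112 - 70 = (-8 + 2*(-8)**2)*112 - 70 = (-8 + 2*64)*112 - 70 = (-8 + 128)*112 - 70 = 120*112 - 70 = 13440 - 70 = 13370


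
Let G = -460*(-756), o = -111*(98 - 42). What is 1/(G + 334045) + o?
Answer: -4238099879/681805 ≈ -6216.0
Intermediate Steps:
o = -6216 (o = -111*56 = -6216)
G = 347760
1/(G + 334045) + o = 1/(347760 + 334045) - 6216 = 1/681805 - 6216 = -4238099879/681805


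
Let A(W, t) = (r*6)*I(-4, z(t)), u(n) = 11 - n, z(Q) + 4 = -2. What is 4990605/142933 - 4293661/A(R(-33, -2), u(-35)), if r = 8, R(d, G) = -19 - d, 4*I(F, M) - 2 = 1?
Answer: -613526185933/5145588 ≈ -1.1923e+5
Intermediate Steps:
z(Q) = -6 (z(Q) = -4 - 2 = -6)
I(F, M) = 3/4 (I(F, M) = 1/2 + (1/4)*1 = 1/2 + 1/4 = 3/4)
A(W, t) = 36 (A(W, t) = (8*6)*(3/4) = 48*(3/4) = 36)
4990605/142933 - 4293661/A(R(-33, -2), u(-35)) = 4990605/142933 - 4293661/36 = -613526185933/5145588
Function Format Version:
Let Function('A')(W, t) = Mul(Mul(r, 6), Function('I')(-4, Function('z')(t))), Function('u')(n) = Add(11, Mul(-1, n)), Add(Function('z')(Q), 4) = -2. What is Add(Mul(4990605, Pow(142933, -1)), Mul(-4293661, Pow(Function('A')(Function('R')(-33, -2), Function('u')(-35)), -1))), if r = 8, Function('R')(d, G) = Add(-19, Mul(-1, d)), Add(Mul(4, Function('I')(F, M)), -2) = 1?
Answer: Rational(-613526185933, 5145588) ≈ -1.1923e+5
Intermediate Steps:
Function('z')(Q) = -6 (Function('z')(Q) = Add(-4, -2) = -6)
Function('I')(F, M) = Rational(3, 4) (Function('I')(F, M) = Add(Rational(1, 2), Mul(Rational(1, 4), 1)) = Add(Rational(1, 2), Rational(1, 4)) = Rational(3, 4))
Function('A')(W, t) = 36 (Function('A')(W, t) = Mul(Mul(8, 6), Rational(3, 4)) = Mul(48, Rational(3, 4)) = 36)
Add(Mul(4990605, Pow(142933, -1)), Mul(-4293661, Pow(Function('A')(Function('R')(-33, -2), Function('u')(-35)), -1))) = Add(Mul(4990605, Pow(142933, -1)), Mul(-4293661, Pow(36, -1))) = Add(Mul(4990605, Rational(1, 142933)), Mul(-4293661, Rational(1, 36))) = Add(Rational(4990605, 142933), Rational(-4293661, 36)) = Rational(-613526185933, 5145588)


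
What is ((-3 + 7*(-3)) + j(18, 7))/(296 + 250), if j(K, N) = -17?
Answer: -41/546 ≈ -0.075092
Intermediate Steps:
((-3 + 7*(-3)) + j(18, 7))/(296 + 250) = ((-3 + 7*(-3)) - 17)/(296 + 250) = ((-3 - 21) - 17)/546 = (-24 - 17)*(1/546) = -41*1/546 = -41/546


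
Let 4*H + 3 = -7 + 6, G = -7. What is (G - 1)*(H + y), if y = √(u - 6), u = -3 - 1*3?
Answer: 8 - 16*I*√3 ≈ 8.0 - 27.713*I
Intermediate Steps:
u = -6 (u = -3 - 3 = -6)
H = -1 (H = -¾ + (-7 + 6)/4 = -¾ + (¼)*(-1) = -¾ - ¼ = -1)
y = 2*I*√3 (y = √(-6 - 6) = √(-12) = 2*I*√3 ≈ 3.4641*I)
(G - 1)*(H + y) = (-7 - 1)*(-1 + 2*I*√3) = -8*(-1 + 2*I*√3) = 8 - 16*I*√3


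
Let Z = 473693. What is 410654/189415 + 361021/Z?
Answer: 262906717937/89724559595 ≈ 2.9302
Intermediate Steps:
410654/189415 + 361021/Z = 410654/189415 + 361021/473693 = 262906717937/89724559595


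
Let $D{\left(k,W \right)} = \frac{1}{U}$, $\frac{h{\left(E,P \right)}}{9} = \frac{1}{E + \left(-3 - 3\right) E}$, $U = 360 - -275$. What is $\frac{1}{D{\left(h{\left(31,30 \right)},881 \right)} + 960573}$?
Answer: $\frac{635}{609963856} \approx 1.041 \cdot 10^{-6}$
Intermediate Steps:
$U = 635$ ($U = 360 + 275 = 635$)
$h{\left(E,P \right)} = - \frac{9}{5 E}$ ($h{\left(E,P \right)} = \frac{9}{E + \left(-3 - 3\right) E} = \frac{9}{E - 6 E} = \frac{9}{\left(-5\right) E} = 9 \left(- \frac{1}{5 E}\right) = - \frac{9}{5 E}$)
$D{\left(k,W \right)} = \frac{1}{635}$
$\frac{1}{D{\left(h{\left(31,30 \right)},881 \right)} + 960573} = \frac{1}{\frac{1}{635} + 960573} = \frac{1}{\frac{609963856}{635}} = \frac{635}{609963856}$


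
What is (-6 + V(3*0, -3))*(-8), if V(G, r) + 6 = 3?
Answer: 72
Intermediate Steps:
V(G, r) = -3 (V(G, r) = -6 + 3 = -3)
(-6 + V(3*0, -3))*(-8) = (-6 - 3)*(-8) = -9*(-8) = 72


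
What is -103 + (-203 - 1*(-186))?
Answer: -120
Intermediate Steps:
-103 + (-203 - 1*(-186)) = -103 + (-203 + 186) = -103 - 17 = -120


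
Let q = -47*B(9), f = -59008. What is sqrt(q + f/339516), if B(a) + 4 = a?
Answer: I*sqrt(188255180627)/28293 ≈ 15.335*I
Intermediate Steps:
B(a) = -4 + a
q = -235 (q = -47*(-4 + 9) = -47*5 = -235)
sqrt(q + f/339516) = sqrt(-235 - 59008/339516) = sqrt(-235 - 59008*1/339516) = sqrt(-235 - 14752/84879) = sqrt(-19961317/84879) = I*sqrt(188255180627)/28293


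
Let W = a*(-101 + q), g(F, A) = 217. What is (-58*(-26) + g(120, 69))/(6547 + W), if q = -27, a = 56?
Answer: -25/9 ≈ -2.7778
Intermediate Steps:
W = -7168 (W = 56*(-101 - 27) = 56*(-128) = -7168)
(-58*(-26) + g(120, 69))/(6547 + W) = (-58*(-26) + 217)/(6547 - 7168) = (1508 + 217)/(-621) = 1725*(-1/621) = -25/9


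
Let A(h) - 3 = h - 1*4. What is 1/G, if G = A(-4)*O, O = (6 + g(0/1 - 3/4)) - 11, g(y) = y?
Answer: 4/115 ≈ 0.034783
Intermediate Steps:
A(h) = -1 + h (A(h) = 3 + (h - 1*4) = 3 + (h - 4) = 3 + (-4 + h) = -1 + h)
O = -23/4 (O = (6 + (0/1 - 3/4)) - 11 = (6 + (0*1 - 3*¼)) - 11 = (6 + (0 - ¾)) - 11 = (6 - ¾) - 11 = 21/4 - 11 = -23/4 ≈ -5.7500)
G = 115/4 (G = (-1 - 4)*(-23/4) = -5*(-23/4) = 115/4 ≈ 28.750)
1/G = 1/(115/4) = 4/115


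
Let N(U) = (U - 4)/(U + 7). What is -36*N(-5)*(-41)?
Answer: -6642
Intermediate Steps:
N(U) = (-4 + U)/(7 + U)
-36*N(-5)*(-41) = -36*(-4 - 5)/(7 - 5)*(-41) = -36*(-9)/2*(-41) = -18*(-9)*(-41) = -36*(-9/2)*(-41) = 162*(-41) = -6642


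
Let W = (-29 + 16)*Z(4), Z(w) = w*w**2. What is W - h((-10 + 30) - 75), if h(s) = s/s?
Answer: -833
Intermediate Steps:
Z(w) = w**3
W = -832 (W = (-29 + 16)*4**3 = -13*64 = -832)
h(s) = 1
W - h((-10 + 30) - 75) = -832 - 1*1 = -832 - 1 = -833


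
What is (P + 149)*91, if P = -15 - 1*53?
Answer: 7371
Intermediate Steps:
P = -68 (P = -15 - 53 = -68)
(P + 149)*91 = (-68 + 149)*91 = 81*91 = 7371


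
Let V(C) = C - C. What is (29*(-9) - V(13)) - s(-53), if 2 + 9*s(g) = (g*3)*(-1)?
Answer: -2506/9 ≈ -278.44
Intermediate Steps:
s(g) = -2/9 - g/3 (s(g) = -2/9 + ((g*3)*(-1))/9 = -2/9 + ((3*g)*(-1))/9 = -2/9 + (-3*g)/9 = -2/9 - g/3)
V(C) = 0
(29*(-9) - V(13)) - s(-53) = (29*(-9) - 1*0) - (-2/9 - ⅓*(-53)) = (-261 + 0) - (-2/9 + 53/3) = -261 - 1*157/9 = -261 - 157/9 = -2506/9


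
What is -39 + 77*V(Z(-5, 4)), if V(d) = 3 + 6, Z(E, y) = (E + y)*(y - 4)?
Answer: 654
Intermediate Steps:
Z(E, y) = (-4 + y)*(E + y) (Z(E, y) = (E + y)*(-4 + y) = (-4 + y)*(E + y))
V(d) = 9
-39 + 77*V(Z(-5, 4)) = -39 + 77*9 = -39 + 693 = 654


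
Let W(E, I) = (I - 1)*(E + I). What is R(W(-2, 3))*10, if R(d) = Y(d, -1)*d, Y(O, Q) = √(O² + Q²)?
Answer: 20*√5 ≈ 44.721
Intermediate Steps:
W(E, I) = (-1 + I)*(E + I)
R(d) = d*√(1 + d²) (R(d) = √(d² + (-1)²)*d = √(d² + 1)*d = √(1 + d²)*d = d*√(1 + d²))
R(W(-2, 3))*10 = ((3² - 1*(-2) - 1*3 - 2*3)*√(1 + (3² - 1*(-2) - 1*3 - 2*3)²))*10 = ((9 + 2 - 3 - 6)*√(1 + (9 + 2 - 3 - 6)²))*10 = (2*√(1 + 2²))*10 = (2*√(1 + 4))*10 = (2*√5)*10 = 20*√5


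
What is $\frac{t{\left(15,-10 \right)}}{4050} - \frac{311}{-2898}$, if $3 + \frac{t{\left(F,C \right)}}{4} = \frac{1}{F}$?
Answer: $\frac{1021289}{9780750} \approx 0.10442$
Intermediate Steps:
$t{\left(F,C \right)} = -12 + \frac{4}{F}$
$\frac{t{\left(15,-10 \right)}}{4050} - \frac{311}{-2898} = \frac{-12 + \frac{4}{15}}{4050} - \frac{311}{-2898} = \left(-12 + 4 \cdot \frac{1}{15}\right) \frac{1}{4050} - - \frac{311}{2898} = \left(-12 + \frac{4}{15}\right) \frac{1}{4050} + \frac{311}{2898} = \left(- \frac{176}{15}\right) \frac{1}{4050} + \frac{311}{2898} = - \frac{88}{30375} + \frac{311}{2898} = \frac{1021289}{9780750}$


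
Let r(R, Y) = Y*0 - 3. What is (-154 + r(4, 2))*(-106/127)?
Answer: 16642/127 ≈ 131.04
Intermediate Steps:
r(R, Y) = -3 (r(R, Y) = 0 - 3 = -3)
(-154 + r(4, 2))*(-106/127) = (-154 - 3)*(-106/127) = -(-16642)/127 = -157*(-106/127) = 16642/127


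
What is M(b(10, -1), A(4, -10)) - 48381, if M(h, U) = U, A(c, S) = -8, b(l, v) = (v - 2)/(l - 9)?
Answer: -48389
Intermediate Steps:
b(l, v) = (-2 + v)/(-9 + l)
M(b(10, -1), A(4, -10)) - 48381 = -8 - 48381 = -48389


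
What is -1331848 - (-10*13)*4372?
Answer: -763488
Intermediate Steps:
-1331848 - (-10*13)*4372 = -1331848 - (-130)*4372 = -1331848 - 1*(-568360) = -1331848 + 568360 = -763488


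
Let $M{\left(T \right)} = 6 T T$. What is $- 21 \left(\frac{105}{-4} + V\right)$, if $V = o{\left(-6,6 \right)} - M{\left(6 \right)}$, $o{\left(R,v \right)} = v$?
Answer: $\frac{19845}{4} \approx 4961.3$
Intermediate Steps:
$M{\left(T \right)} = 6 T^{2}$
$V = -210$ ($V = 6 - 6 \cdot 6^{2} = 6 - 6 \cdot 36 = 6 - 216 = -210$)
$- 21 \left(\frac{105}{-4} + V\right) = - 21 \left(\frac{105}{-4} - 210\right) = - 21 \left(105 \left(- \frac{1}{4}\right) - 210\right) = - 21 \left(- \frac{105}{4} - 210\right) = \left(-21\right) \left(- \frac{945}{4}\right) = \frac{19845}{4}$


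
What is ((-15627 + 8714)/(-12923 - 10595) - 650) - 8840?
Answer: -223178907/23518 ≈ -9489.7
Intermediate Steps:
((-15627 + 8714)/(-12923 - 10595) - 650) - 8840 = (-6913/(-23518) - 650) - 8840 = (-6913*(-1/23518) - 650) - 8840 = (6913/23518 - 650) - 8840 = -15279787/23518 - 8840 = -223178907/23518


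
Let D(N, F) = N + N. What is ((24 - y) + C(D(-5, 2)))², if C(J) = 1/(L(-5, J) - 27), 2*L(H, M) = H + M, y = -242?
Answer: 336795904/4761 ≈ 70741.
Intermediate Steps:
L(H, M) = H/2 + M/2 (L(H, M) = (H + M)/2 = H/2 + M/2)
D(N, F) = 2*N
C(J) = 1/(-59/2 + J/2) (C(J) = 1/(((½)*(-5) + J/2) - 27) = 1/((-5/2 + J/2) - 27) = 1/(-59/2 + J/2))
((24 - y) + C(D(-5, 2)))² = ((24 - 1*(-242)) + 2/(-59 + 2*(-5)))² = ((24 + 242) + 2/(-59 - 10))² = (266 + 2/(-69))² = (266 + 2*(-1/69))² = (266 - 2/69)² = (18352/69)² = 336795904/4761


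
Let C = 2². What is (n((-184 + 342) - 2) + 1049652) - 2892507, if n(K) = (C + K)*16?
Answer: -1840295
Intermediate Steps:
C = 4
n(K) = 64 + 16*K (n(K) = (4 + K)*16 = 64 + 16*K)
(n((-184 + 342) - 2) + 1049652) - 2892507 = ((64 + 16*((-184 + 342) - 2)) + 1049652) - 2892507 = ((64 + 16*(158 - 2)) + 1049652) - 2892507 = ((64 + 16*156) + 1049652) - 2892507 = ((64 + 2496) + 1049652) - 2892507 = (2560 + 1049652) - 2892507 = 1052212 - 2892507 = -1840295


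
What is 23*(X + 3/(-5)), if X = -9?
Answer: -1104/5 ≈ -220.80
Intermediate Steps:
23*(X + 3/(-5)) = 23*(-9 + 3/(-5)) = 23*(-9 + 3*(-1/5)) = 23*(-9 - 3/5) = 23*(-48/5) = -1104/5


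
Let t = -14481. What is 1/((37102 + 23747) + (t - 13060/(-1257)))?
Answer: 1257/58297636 ≈ 2.1562e-5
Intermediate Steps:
1/((37102 + 23747) + (t - 13060/(-1257))) = 1/((37102 + 23747) + (-14481 - 13060/(-1257))) = 1/(60849 + (-14481 - 13060*(-1/1257))) = 1/(60849 + (-14481 + 13060/1257)) = 1/(60849 - 18189557/1257) = 1/(58297636/1257) = 1257/58297636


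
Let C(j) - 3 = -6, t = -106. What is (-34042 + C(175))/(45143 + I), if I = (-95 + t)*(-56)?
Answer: -34045/56399 ≈ -0.60365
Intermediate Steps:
C(j) = -3 (C(j) = 3 - 6 = -3)
I = 11256 (I = (-95 - 106)*(-56) = -201*(-56) = 11256)
(-34042 + C(175))/(45143 + I) = (-34042 - 3)/(45143 + 11256) = -34045/56399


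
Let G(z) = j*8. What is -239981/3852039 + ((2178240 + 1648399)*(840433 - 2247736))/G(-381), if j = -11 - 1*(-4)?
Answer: 20744156602232485127/215714184 ≈ 9.6165e+10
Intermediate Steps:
j = -7 (j = -11 + 4 = -7)
G(z) = -56 (G(z) = -7*8 = -56)
-239981/3852039 + ((2178240 + 1648399)*(840433 - 2247736))/G(-381) = -239981/3852039 + ((2178240 + 1648399)*(840433 - 2247736))/(-56) = -239981*1/3852039 + (3826639*(-1407303))*(-1/56) = -239981/3852039 - 5385240544617*(-1/56) = -239981/3852039 + 5385240544617/56 = 20744156602232485127/215714184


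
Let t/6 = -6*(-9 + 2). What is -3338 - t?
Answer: -3590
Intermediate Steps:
t = 252 (t = 6*(-6*(-9 + 2)) = 6*(-6*(-7)) = 6*42 = 252)
-3338 - t = -3338 - 1*252 = -3338 - 252 = -3590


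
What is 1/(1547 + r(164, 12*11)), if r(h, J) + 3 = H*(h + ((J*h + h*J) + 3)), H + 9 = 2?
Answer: -1/302697 ≈ -3.3036e-6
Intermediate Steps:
H = -7 (H = -9 + 2 = -7)
r(h, J) = -24 - 7*h - 14*J*h (r(h, J) = -3 - 7*(h + ((J*h + h*J) + 3)) = -3 - 7*(h + ((J*h + J*h) + 3)) = -3 - 7*(h + (2*J*h + 3)) = -3 - 7*(h + (3 + 2*J*h)) = -3 - 7*(3 + h + 2*J*h) = -3 + (-21 - 7*h - 14*J*h) = -24 - 7*h - 14*J*h)
1/(1547 + r(164, 12*11)) = 1/(1547 + (-24 - 7*164 - 14*12*11*164)) = 1/(1547 + (-24 - 1148 - 14*132*164)) = 1/(1547 + (-24 - 1148 - 303072)) = 1/(1547 - 304244) = 1/(-302697) = -1/302697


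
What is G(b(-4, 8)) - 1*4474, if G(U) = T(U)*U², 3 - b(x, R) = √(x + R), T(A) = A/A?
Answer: -4473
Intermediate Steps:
T(A) = 1
b(x, R) = 3 - √(R + x) (b(x, R) = 3 - √(x + R) = 3 - √(R + x))
G(U) = U² (G(U) = 1*U² = U²)
G(b(-4, 8)) - 1*4474 = (3 - √(8 - 4))² - 1*4474 = (3 - √4)² - 4474 = (3 - 1*2)² - 4474 = (3 - 2)² - 4474 = 1² - 4474 = 1 - 4474 = -4473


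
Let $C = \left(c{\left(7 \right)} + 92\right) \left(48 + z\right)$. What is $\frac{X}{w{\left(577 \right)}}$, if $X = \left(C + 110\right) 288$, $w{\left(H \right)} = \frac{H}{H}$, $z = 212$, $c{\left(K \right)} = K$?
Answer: $7444800$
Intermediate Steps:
$w{\left(H \right)} = 1$
$C = 25740$ ($C = \left(7 + 92\right) \left(48 + 212\right) = 99 \cdot 260 = 25740$)
$X = 7444800$ ($X = \left(25740 + 110\right) 288 = 25850 \cdot 288 = 7444800$)
$\frac{X}{w{\left(577 \right)}} = \frac{7444800}{1} = 7444800 \cdot 1 = 7444800$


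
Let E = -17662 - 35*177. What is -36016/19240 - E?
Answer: 57371583/2405 ≈ 23855.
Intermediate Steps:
E = -23857 (E = -17662 - 6195 = -23857)
-36016/19240 - E = -36016/19240 - 1*(-23857) = -36016*1/19240 + 23857 = -4502/2405 + 23857 = 57371583/2405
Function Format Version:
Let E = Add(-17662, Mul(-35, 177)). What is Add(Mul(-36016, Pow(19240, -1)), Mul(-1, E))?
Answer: Rational(57371583, 2405) ≈ 23855.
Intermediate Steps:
E = -23857 (E = Add(-17662, -6195) = -23857)
Add(Mul(-36016, Pow(19240, -1)), Mul(-1, E)) = Add(Mul(-36016, Pow(19240, -1)), Mul(-1, -23857)) = Add(Mul(-36016, Rational(1, 19240)), 23857) = Add(Rational(-4502, 2405), 23857) = Rational(57371583, 2405)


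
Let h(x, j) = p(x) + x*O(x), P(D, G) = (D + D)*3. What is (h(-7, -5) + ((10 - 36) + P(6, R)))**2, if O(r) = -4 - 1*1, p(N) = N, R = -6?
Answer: 1444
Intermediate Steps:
P(D, G) = 6*D (P(D, G) = (2*D)*3 = 6*D)
O(r) = -5 (O(r) = -4 - 1 = -5)
h(x, j) = -4*x (h(x, j) = x + x*(-5) = x - 5*x = -4*x)
(h(-7, -5) + ((10 - 36) + P(6, R)))**2 = (-4*(-7) + ((10 - 36) + 6*6))**2 = (28 + (-26 + 36))**2 = (28 + 10)**2 = 38**2 = 1444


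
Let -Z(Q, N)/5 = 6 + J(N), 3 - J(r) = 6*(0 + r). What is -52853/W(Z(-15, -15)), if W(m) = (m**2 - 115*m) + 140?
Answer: -3109/17770 ≈ -0.17496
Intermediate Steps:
J(r) = 3 - 6*r (J(r) = 3 - 6*(0 + r) = 3 - 6*r)
Z(Q, N) = -45 + 30*N (Z(Q, N) = -5*(6 + (3 - 6*N)) = -5*(9 - 6*N) = -45 + 30*N)
W(m) = 140 + m**2 - 115*m
-52853/W(Z(-15, -15)) = -52853/(140 + (-45 + 30*(-15))**2 - 115*(-45 + 30*(-15))) = -52853/(140 + (-45 - 450)**2 - 115*(-45 - 450)) = -52853/(140 + (-495)**2 - 115*(-495)) = -52853/(140 + 245025 + 56925) = -52853/302090 = -52853*1/302090 = -3109/17770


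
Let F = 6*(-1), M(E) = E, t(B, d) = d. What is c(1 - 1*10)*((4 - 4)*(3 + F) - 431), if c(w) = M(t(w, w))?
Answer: 3879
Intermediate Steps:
c(w) = w
F = -6
c(1 - 1*10)*((4 - 4)*(3 + F) - 431) = (1 - 1*10)*((4 - 4)*(3 - 6) - 431) = (1 - 10)*(0*(-3) - 431) = -9*(0 - 431) = -9*(-431) = 3879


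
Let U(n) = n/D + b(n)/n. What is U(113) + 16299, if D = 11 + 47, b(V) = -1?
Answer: 106836357/6554 ≈ 16301.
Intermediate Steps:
D = 58
U(n) = -1/n + n/58 (U(n) = n/58 - 1/n = -1/n + n/58)
U(113) + 16299 = (-1/113 + (1/58)*113) + 16299 = (-1*1/113 + 113/58) + 16299 = (-1/113 + 113/58) + 16299 = 12711/6554 + 16299 = 106836357/6554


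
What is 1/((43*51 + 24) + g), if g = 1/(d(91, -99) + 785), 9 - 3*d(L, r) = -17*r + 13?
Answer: 668/1480959 ≈ 0.00045106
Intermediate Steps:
d(L, r) = -4/3 + 17*r/3 (d(L, r) = 3 - (-17*r + 13)/3 = 3 - (13 - 17*r)/3 = 3 + (-13/3 + 17*r/3) = -4/3 + 17*r/3)
g = 3/668 (g = 1/((-4/3 + (17/3)*(-99)) + 785) = 1/((-4/3 - 561) + 785) = 1/(-1687/3 + 785) = 1/(668/3) = 3/668 ≈ 0.0044910)
1/((43*51 + 24) + g) = 1/((43*51 + 24) + 3/668) = 1/((2193 + 24) + 3/668) = 1/(2217 + 3/668) = 1/(1480959/668) = 668/1480959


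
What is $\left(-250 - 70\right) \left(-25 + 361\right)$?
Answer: $-107520$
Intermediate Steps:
$\left(-250 - 70\right) \left(-25 + 361\right) = \left(-320\right) 336 = -107520$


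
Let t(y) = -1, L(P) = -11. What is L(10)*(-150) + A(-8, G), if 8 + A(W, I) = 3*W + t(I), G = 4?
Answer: 1617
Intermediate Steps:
A(W, I) = -9 + 3*W (A(W, I) = -8 + (3*W - 1) = -8 + (-1 + 3*W) = -9 + 3*W)
L(10)*(-150) + A(-8, G) = -11*(-150) + (-9 + 3*(-8)) = 1650 + (-9 - 24) = 1650 - 33 = 1617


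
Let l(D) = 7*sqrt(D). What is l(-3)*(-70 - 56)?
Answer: -882*I*sqrt(3) ≈ -1527.7*I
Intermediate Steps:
l(-3)*(-70 - 56) = (7*sqrt(-3))*(-70 - 56) = (7*(I*sqrt(3)))*(-126) = (7*I*sqrt(3))*(-126) = -882*I*sqrt(3)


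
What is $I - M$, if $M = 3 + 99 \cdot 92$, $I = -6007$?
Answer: $-15118$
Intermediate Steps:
$M = 9111$ ($M = 3 + 9108 = 9111$)
$I - M = -6007 - 9111 = -15118$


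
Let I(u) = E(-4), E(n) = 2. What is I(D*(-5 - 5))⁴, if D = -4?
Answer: 16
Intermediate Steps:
I(u) = 2
I(D*(-5 - 5))⁴ = 2⁴ = 16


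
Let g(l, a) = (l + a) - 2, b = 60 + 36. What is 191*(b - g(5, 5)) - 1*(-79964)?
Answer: 96772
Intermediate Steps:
b = 96
g(l, a) = -2 + a + l (g(l, a) = (a + l) - 2 = -2 + a + l)
191*(b - g(5, 5)) - 1*(-79964) = 191*(96 - (-2 + 5 + 5)) - 1*(-79964) = 191*(96 - 1*8) + 79964 = 191*(96 - 8) + 79964 = 191*88 + 79964 = 16808 + 79964 = 96772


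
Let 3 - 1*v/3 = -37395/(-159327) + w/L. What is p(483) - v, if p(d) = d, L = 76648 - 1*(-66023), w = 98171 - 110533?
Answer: 44381699797/93544619 ≈ 474.44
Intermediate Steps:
w = -12362
L = 142671 (L = 76648 + 66023 = 142671)
v = 800351180/93544619 (v = 9 - 3*(-37395/(-159327) - 12362/142671) = 9 - 3*(-37395*(-1/159327) - 12362*1/142671) = 9 - 3*(1385/5901 - 12362/142671) = 9 - 3*41550391/280633857 = 9 - 41550391/93544619 = 800351180/93544619 ≈ 8.5558)
p(483) - v = 483 - 1*800351180/93544619 = 483 - 800351180/93544619 = 44381699797/93544619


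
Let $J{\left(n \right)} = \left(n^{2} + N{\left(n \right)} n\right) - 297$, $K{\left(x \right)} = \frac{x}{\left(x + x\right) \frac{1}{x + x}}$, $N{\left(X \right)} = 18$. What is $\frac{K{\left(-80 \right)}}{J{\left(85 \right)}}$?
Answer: $- \frac{40}{4229} \approx -0.0094585$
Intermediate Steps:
$K{\left(x \right)} = x$ ($K{\left(x \right)} = \frac{x}{2 x \frac{1}{2 x}} = \frac{x}{1} = x 1 = x$)
$J{\left(n \right)} = -297 + n^{2} + 18 n$ ($J{\left(n \right)} = \left(n^{2} + 18 n\right) - 297 = -297 + n^{2} + 18 n$)
$\frac{K{\left(-80 \right)}}{J{\left(85 \right)}} = - \frac{80}{-297 + 85^{2} + 18 \cdot 85} = - \frac{80}{-297 + 7225 + 1530} = - \frac{80}{8458} = \left(-80\right) \frac{1}{8458} = - \frac{40}{4229}$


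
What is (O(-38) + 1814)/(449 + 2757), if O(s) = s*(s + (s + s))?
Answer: 439/229 ≈ 1.9170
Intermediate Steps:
O(s) = 3*s² (O(s) = s*(s + 2*s) = s*(3*s) = 3*s²)
(O(-38) + 1814)/(449 + 2757) = (3*(-38)² + 1814)/(449 + 2757) = (3*1444 + 1814)/3206 = (4332 + 1814)*(1/3206) = 6146*(1/3206) = 439/229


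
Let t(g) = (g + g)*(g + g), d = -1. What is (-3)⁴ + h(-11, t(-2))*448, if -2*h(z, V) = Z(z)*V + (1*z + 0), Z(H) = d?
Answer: 6129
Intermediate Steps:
Z(H) = -1
t(g) = 4*g² (t(g) = (2*g)*(2*g) = 4*g²)
h(z, V) = V/2 - z/2 (h(z, V) = -(-V + (1*z + 0))/2 = -(-V + (z + 0))/2 = -(-V + z)/2 = -(z - V)/2 = V/2 - z/2)
(-3)⁴ + h(-11, t(-2))*448 = (-3)⁴ + ((4*(-2)²)/2 - ½*(-11))*448 = 81 + ((4*4)/2 + 11/2)*448 = 81 + ((½)*16 + 11/2)*448 = 81 + (8 + 11/2)*448 = 81 + (27/2)*448 = 81 + 6048 = 6129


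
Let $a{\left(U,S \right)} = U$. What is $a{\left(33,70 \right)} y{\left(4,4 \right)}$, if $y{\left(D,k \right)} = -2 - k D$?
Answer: $-594$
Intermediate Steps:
$y{\left(D,k \right)} = -2 - D k$
$a{\left(33,70 \right)} y{\left(4,4 \right)} = 33 \left(-2 - 4 \cdot 4\right) = 33 \left(-2 - 16\right) = 33 \left(-18\right) = -594$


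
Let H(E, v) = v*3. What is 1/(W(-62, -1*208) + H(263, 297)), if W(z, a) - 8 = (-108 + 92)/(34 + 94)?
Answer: 8/7191 ≈ 0.0011125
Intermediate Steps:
W(z, a) = 63/8 (W(z, a) = 8 + (-108 + 92)/(34 + 94) = 8 - 16/128 = 8 - 16*1/128 = 8 - 1/8 = 63/8)
H(E, v) = 3*v
1/(W(-62, -1*208) + H(263, 297)) = 1/(63/8 + 3*297) = 1/(63/8 + 891) = 1/(7191/8) = 8/7191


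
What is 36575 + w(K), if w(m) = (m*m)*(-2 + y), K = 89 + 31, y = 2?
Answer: 36575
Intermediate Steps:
K = 120
w(m) = 0 (w(m) = (m*m)*(-2 + 2) = m**2*0 = 0)
36575 + w(K) = 36575 + 0 = 36575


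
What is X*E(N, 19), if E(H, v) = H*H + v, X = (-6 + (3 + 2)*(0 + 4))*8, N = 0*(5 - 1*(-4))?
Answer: 2128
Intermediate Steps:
N = 0 (N = 0*(5 + 4) = 0*9 = 0)
X = 112 (X = (-6 + 5*4)*8 = (-6 + 20)*8 = 14*8 = 112)
E(H, v) = v + H² (E(H, v) = H² + v = v + H²)
X*E(N, 19) = 112*(19 + 0²) = 112*(19 + 0) = 112*19 = 2128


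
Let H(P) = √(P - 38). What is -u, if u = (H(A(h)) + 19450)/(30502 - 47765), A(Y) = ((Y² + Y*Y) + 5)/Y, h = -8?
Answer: 19450/17263 + I*√874/69052 ≈ 1.1267 + 0.00042813*I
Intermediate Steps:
A(Y) = (5 + 2*Y²)/Y (A(Y) = ((Y² + Y²) + 5)/Y = (2*Y² + 5)/Y = (5 + 2*Y²)/Y)
H(P) = √(-38 + P)
u = -19450/17263 - I*√874/69052 (u = (√(-38 + (2*(-8) + 5/(-8))) + 19450)/(30502 - 47765) = (√(-38 + (-16 + 5*(-⅛))) + 19450)/(-17263) = (√(-38 + (-16 - 5/8)) + 19450)*(-1/17263) = (√(-38 - 133/8) + 19450)*(-1/17263) = (√(-437/8) + 19450)*(-1/17263) = (I*√874/4 + 19450)*(-1/17263) = (19450 + I*√874/4)*(-1/17263) = -19450/17263 - I*√874/69052 ≈ -1.1267 - 0.00042813*I)
-u = -(-19450/17263 - I*√874/69052) = 19450/17263 + I*√874/69052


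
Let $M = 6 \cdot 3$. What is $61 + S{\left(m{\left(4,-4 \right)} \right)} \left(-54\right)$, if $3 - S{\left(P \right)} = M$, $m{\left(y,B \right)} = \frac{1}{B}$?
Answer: $871$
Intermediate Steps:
$M = 18$
$S{\left(P \right)} = -15$ ($S{\left(P \right)} = 3 - 18 = -15$)
$61 + S{\left(m{\left(4,-4 \right)} \right)} \left(-54\right) = 61 - -810 = 61 + 810 = 871$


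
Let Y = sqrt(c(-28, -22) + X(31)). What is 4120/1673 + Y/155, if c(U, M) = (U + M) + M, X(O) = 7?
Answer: 4120/1673 + I*sqrt(65)/155 ≈ 2.4626 + 0.052015*I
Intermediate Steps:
c(U, M) = U + 2*M (c(U, M) = (M + U) + M = U + 2*M)
Y = I*sqrt(65) (Y = sqrt((-28 + 2*(-22)) + 7) = sqrt((-28 - 44) + 7) = sqrt(-72 + 7) = sqrt(-65) = I*sqrt(65) ≈ 8.0623*I)
4120/1673 + Y/155 = 4120/1673 + (I*sqrt(65))/155 = 4120*(1/1673) + (I*sqrt(65))*(1/155) = 4120/1673 + I*sqrt(65)/155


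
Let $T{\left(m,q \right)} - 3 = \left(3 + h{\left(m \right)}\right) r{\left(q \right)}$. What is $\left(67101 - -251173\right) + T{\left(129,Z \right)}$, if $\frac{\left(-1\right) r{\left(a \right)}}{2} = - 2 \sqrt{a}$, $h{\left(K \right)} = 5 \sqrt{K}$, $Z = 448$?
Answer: $318277 + 96 \sqrt{7} + 160 \sqrt{903} \approx 3.2334 \cdot 10^{5}$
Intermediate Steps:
$r{\left(a \right)} = 4 \sqrt{a}$ ($r{\left(a \right)} = - 2 \left(- 2 \sqrt{a}\right) = 4 \sqrt{a}$)
$T{\left(m,q \right)} = 3 + 4 \sqrt{q} \left(3 + 5 \sqrt{m}\right)$ ($T{\left(m,q \right)} = 3 + \left(3 + 5 \sqrt{m}\right) 4 \sqrt{q} = 3 + 4 \sqrt{q} \left(3 + 5 \sqrt{m}\right)$)
$\left(67101 - -251173\right) + T{\left(129,Z \right)} = \left(67101 - -251173\right) + \left(3 + 12 \sqrt{448} + 20 \sqrt{129} \sqrt{448}\right) = \left(67101 + 251173\right) + \left(3 + 12 \cdot 8 \sqrt{7} + 20 \sqrt{129} \cdot 8 \sqrt{7}\right) = 318274 + \left(3 + 96 \sqrt{7} + 160 \sqrt{903}\right) = 318277 + 96 \sqrt{7} + 160 \sqrt{903}$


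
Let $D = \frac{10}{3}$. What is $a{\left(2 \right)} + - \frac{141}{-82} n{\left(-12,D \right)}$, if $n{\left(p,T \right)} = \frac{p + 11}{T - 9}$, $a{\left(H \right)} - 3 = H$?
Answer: $\frac{7393}{1394} \approx 5.3034$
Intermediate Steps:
$a{\left(H \right)} = 3 + H$
$D = \frac{10}{3}$ ($D = 10 \cdot \frac{1}{3} = \frac{10}{3} \approx 3.3333$)
$n{\left(p,T \right)} = \frac{11 + p}{-9 + T}$
$a{\left(2 \right)} + - \frac{141}{-82} n{\left(-12,D \right)} = \left(3 + 2\right) + - \frac{141}{-82} \frac{11 - 12}{-9 + \frac{10}{3}} = 5 + \left(-141\right) \left(- \frac{1}{82}\right) \frac{1}{- \frac{17}{3}} \left(-1\right) = 5 + \frac{141 \left(\left(- \frac{3}{17}\right) \left(-1\right)\right)}{82} = 5 + \frac{141}{82} \cdot \frac{3}{17} = 5 + \frac{423}{1394} = \frac{7393}{1394}$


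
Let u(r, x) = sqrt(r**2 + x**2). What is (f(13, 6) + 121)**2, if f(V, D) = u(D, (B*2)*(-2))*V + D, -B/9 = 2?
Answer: 898309 + 19812*sqrt(145) ≈ 1.1369e+6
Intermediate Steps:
B = -18 (B = -9*2 = -18)
f(V, D) = D + V*sqrt(5184 + D**2) (f(V, D) = sqrt(D**2 + (-18*2*(-2))**2)*V + D = sqrt(D**2 + (-36*(-2))**2)*V + D = sqrt(D**2 + 72**2)*V + D = sqrt(D**2 + 5184)*V + D = sqrt(5184 + D**2)*V + D = V*sqrt(5184 + D**2) + D = D + V*sqrt(5184 + D**2))
(f(13, 6) + 121)**2 = ((6 + 13*sqrt(5184 + 6**2)) + 121)**2 = ((6 + 13*sqrt(5184 + 36)) + 121)**2 = ((6 + 13*sqrt(5220)) + 121)**2 = ((6 + 13*(6*sqrt(145))) + 121)**2 = ((6 + 78*sqrt(145)) + 121)**2 = (127 + 78*sqrt(145))**2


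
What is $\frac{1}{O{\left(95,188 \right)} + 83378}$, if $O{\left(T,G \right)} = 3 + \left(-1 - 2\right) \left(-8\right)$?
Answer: $\frac{1}{83405} \approx 1.199 \cdot 10^{-5}$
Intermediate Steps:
$O{\left(T,G \right)} = 27$ ($O{\left(T,G \right)} = 3 + \left(-1 - 2\right) \left(-8\right) = 3 - -24 = 3 + 24 = 27$)
$\frac{1}{O{\left(95,188 \right)} + 83378} = \frac{1}{27 + 83378} = \frac{1}{83405}$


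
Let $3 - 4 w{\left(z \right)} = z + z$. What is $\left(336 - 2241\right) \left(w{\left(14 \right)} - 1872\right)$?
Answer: $\frac{14312265}{4} \approx 3.5781 \cdot 10^{6}$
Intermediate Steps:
$w{\left(z \right)} = \frac{3}{4} - \frac{z}{2}$ ($w{\left(z \right)} = \frac{3}{4} - \frac{z + z}{4} = \frac{3}{4} - \frac{2 z}{4} = \frac{3}{4} - \frac{z}{2}$)
$\left(336 - 2241\right) \left(w{\left(14 \right)} - 1872\right) = \left(336 - 2241\right) \left(\left(\frac{3}{4} - 7\right) - 1872\right) = \left(336 - 2241\right) \left(- \frac{25}{4} - 1872\right) = \left(-1905\right) \left(- \frac{7513}{4}\right) = \frac{14312265}{4}$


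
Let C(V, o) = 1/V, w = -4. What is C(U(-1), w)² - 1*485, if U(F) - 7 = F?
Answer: -17459/36 ≈ -484.97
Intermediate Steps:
U(F) = 7 + F
C(U(-1), w)² - 1*485 = (1/(7 - 1))² - 1*485 = (1/6)² - 485 = (⅙)² - 485 = 1/36 - 485 = -17459/36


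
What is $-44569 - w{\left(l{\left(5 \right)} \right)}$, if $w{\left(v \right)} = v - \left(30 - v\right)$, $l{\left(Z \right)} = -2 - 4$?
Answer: $-44527$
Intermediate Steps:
$l{\left(Z \right)} = -6$
$w{\left(v \right)} = -30 + 2 v$ ($w{\left(v \right)} = v + \left(-30 + v\right) = -30 + 2 v$)
$-44569 - w{\left(l{\left(5 \right)} \right)} = -44569 - \left(-30 + 2 \left(-6\right)\right) = -44569 - \left(-30 - 12\right) = -44569 - -42 = -44569 + 42 = -44527$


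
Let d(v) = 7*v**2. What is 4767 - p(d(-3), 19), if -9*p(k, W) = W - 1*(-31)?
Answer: 42953/9 ≈ 4772.6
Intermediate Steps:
p(k, W) = -31/9 - W/9 (p(k, W) = -(W - 1*(-31))/9 = -(W + 31)/9 = -(31 + W)/9 = -31/9 - W/9)
4767 - p(d(-3), 19) = 4767 - (-31/9 - 1/9*19) = 4767 - (-31/9 - 19/9) = 4767 - 1*(-50/9) = 4767 + 50/9 = 42953/9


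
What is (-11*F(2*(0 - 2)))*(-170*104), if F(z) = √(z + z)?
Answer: 388960*I*√2 ≈ 5.5007e+5*I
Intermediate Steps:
F(z) = √2*√z (F(z) = √(2*z) = √2*√z)
(-11*F(2*(0 - 2)))*(-170*104) = (-11*√2*√(2*(0 - 2)))*(-170*104) = -11*√2*√(2*(-2))*(-17680) = -11*√2*√(-4)*(-17680) = -11*√2*2*I*(-17680) = -22*I*√2*(-17680) = 388960*I*√2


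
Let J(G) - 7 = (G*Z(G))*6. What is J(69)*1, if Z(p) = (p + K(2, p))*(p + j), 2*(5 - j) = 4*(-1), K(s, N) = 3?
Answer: 2265415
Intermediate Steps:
j = 7 (j = 5 - 2*(-1) = 5 - ½*(-4) = 5 + 2 = 7)
Z(p) = (3 + p)*(7 + p) (Z(p) = (p + 3)*(p + 7) = (3 + p)*(7 + p))
J(G) = 7 + 6*G*(21 + G² + 10*G) (J(G) = 7 + (G*(21 + G² + 10*G))*6 = 7 + 6*G*(21 + G² + 10*G))
J(69)*1 = (7 + 6*69*(21 + 69² + 10*69))*1 = (7 + 6*69*(21 + 4761 + 690))*1 = (7 + 6*69*5472)*1 = (7 + 2265408)*1 = 2265415*1 = 2265415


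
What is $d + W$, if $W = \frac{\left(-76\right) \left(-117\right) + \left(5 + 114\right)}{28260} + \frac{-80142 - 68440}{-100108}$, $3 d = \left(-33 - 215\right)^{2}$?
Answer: $\frac{14501110177487}{707263020} \approx 20503.0$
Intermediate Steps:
$d = \frac{61504}{3}$ ($d = \frac{\left(-33 - 215\right)^{2}}{3} = \frac{\left(-248\right)^{2}}{3} = \frac{1}{3} \cdot 61504 = \frac{61504}{3} \approx 20501.0$)
$W = \frac{1275250127}{707263020}$ ($W = \left(8892 + 119\right) \frac{1}{28260} - - \frac{74291}{50054} = 9011 \cdot \frac{1}{28260} + \frac{74291}{50054} = \frac{9011}{28260} + \frac{74291}{50054} = \frac{1275250127}{707263020} \approx 1.8031$)
$d + W = \frac{61504}{3} + \frac{1275250127}{707263020} = \frac{14501110177487}{707263020}$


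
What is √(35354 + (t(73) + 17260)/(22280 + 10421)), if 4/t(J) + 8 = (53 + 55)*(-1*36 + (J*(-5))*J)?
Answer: √19620101690928985915568005/23557440689 ≈ 188.03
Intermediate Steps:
t(J) = 4/(-3896 - 540*J²) (t(J) = 4/(-8 + (53 + 55)*(-1*36 + (J*(-5))*J)) = 4/(-8 + 108*(-36 + (-5*J)*J)) = 4/(-8 + 108*(-36 - 5*J²)) = 4/(-8 + (-3888 - 540*J²)) = 4/(-3896 - 540*J²))
√(35354 + (t(73) + 17260)/(22280 + 10421)) = √(35354 + (-1/(974 + 135*73²) + 17260)/(22280 + 10421)) = √(35354 + (-1/(974 + 135*5329) + 17260)/32701) = √(35354 + (-1/(974 + 719415) + 17260)*(1/32701)) = √(35354 + (-1/720389 + 17260)*(1/32701)) = √(35354 + (12433914139/720389)*(1/32701)) = √(35354 + 12433914139/23557440689) = √(832862192033045/23557440689) = √19620101690928985915568005/23557440689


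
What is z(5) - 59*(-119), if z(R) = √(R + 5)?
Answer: 7021 + √10 ≈ 7024.2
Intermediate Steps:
z(R) = √(5 + R)
z(5) - 59*(-119) = √(5 + 5) - 59*(-119) = √10 + 7021 = 7021 + √10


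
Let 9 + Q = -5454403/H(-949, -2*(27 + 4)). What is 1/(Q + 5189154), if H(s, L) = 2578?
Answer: 2578/13372161407 ≈ 1.9279e-7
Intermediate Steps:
Q = -5477605/2578 (Q = -9 - 5454403/2578 = -5477605/2578 ≈ -2124.8)
1/(Q + 5189154) = 1/(-5477605/2578 + 5189154) = 1/(13372161407/2578) = 2578/13372161407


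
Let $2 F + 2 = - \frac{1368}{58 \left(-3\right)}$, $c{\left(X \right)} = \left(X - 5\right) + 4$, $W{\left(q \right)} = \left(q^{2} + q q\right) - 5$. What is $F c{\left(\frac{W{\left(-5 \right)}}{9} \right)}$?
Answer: $\frac{340}{29} \approx 11.724$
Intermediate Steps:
$W{\left(q \right)} = -5 + 2 q^{2}$ ($W{\left(q \right)} = \left(q^{2} + q^{2}\right) - 5 = 2 q^{2} - 5 = -5 + 2 q^{2}$)
$c{\left(X \right)} = -1 + X$ ($c{\left(X \right)} = \left(-5 + X\right) + 4 = -1 + X$)
$F = \frac{85}{29}$ ($F = -1 + \frac{\left(-1368\right) \frac{1}{58 \left(-3\right)}}{2} = -1 + \frac{\left(-1368\right) \frac{1}{-174}}{2} = -1 + \frac{\left(-1368\right) \left(- \frac{1}{174}\right)}{2} = -1 + \frac{1}{2} \cdot \frac{228}{29} = -1 + \frac{114}{29} = \frac{85}{29} \approx 2.931$)
$F c{\left(\frac{W{\left(-5 \right)}}{9} \right)} = \frac{85 \left(-1 + \frac{-5 + 2 \left(-5\right)^{2}}{9}\right)}{29} = \frac{85 \left(-1 + \left(-5 + 2 \cdot 25\right) \frac{1}{9}\right)}{29} = \frac{85 \left(-1 + \left(-5 + 50\right) \frac{1}{9}\right)}{29} = \frac{85 \left(-1 + 45 \cdot \frac{1}{9}\right)}{29} = \frac{85 \left(-1 + 5\right)}{29} = \frac{85}{29} \cdot 4 = \frac{340}{29}$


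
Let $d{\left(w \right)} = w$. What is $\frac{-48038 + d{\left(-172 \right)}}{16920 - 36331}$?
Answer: $\frac{48210}{19411} \approx 2.4836$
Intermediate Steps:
$\frac{-48038 + d{\left(-172 \right)}}{16920 - 36331} = \frac{-48038 - 172}{16920 - 36331} = - \frac{48210}{16920 - 36331} = - \frac{48210}{-19411} = \left(-48210\right) \left(- \frac{1}{19411}\right) = \frac{48210}{19411}$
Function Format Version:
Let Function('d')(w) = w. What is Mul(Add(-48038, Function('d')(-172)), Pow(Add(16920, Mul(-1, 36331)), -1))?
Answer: Rational(48210, 19411) ≈ 2.4836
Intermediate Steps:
Mul(Add(-48038, Function('d')(-172)), Pow(Add(16920, Mul(-1, 36331)), -1)) = Mul(Add(-48038, -172), Pow(Add(16920, Mul(-1, 36331)), -1)) = Mul(-48210, Pow(Add(16920, -36331), -1)) = Mul(-48210, Pow(-19411, -1)) = Mul(-48210, Rational(-1, 19411)) = Rational(48210, 19411)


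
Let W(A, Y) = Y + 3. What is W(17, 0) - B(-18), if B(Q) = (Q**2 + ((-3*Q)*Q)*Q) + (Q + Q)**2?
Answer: -19113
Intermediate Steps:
W(A, Y) = 3 + Y
B(Q) = -3*Q**3 + 5*Q**2 (B(Q) = (Q**2 + (-3*Q**2)*Q) + (2*Q)**2 = (Q**2 - 3*Q**3) + 4*Q**2 = -3*Q**3 + 5*Q**2)
W(17, 0) - B(-18) = (3 + 0) - (-18)**2*(5 - 3*(-18)) = 3 - 324*(5 + 54) = 3 - 324*59 = 3 - 1*19116 = 3 - 19116 = -19113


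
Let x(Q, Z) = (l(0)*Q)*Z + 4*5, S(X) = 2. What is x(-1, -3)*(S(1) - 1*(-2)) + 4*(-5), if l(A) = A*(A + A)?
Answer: 60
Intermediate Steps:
l(A) = 2*A² (l(A) = A*(2*A) = 2*A²)
x(Q, Z) = 20 (x(Q, Z) = ((2*0²)*Q)*Z + 4*5 = ((2*0)*Q)*Z + 20 = (0*Q)*Z + 20 = 0*Z + 20 = 0 + 20 = 20)
x(-1, -3)*(S(1) - 1*(-2)) + 4*(-5) = 20*(2 - 1*(-2)) + 4*(-5) = 20*(2 + 2) - 20 = 20*4 - 20 = 80 - 20 = 60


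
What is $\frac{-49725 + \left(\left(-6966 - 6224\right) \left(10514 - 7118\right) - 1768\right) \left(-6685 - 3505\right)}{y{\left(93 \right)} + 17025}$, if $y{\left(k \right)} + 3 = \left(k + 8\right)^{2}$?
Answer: $\frac{456461081795}{27223} \approx 1.6767 \cdot 10^{7}$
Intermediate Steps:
$y{\left(k \right)} = -3 + \left(8 + k\right)^{2}$ ($y{\left(k \right)} = -3 + \left(k + 8\right)^{2} = -3 + \left(8 + k\right)^{2}$)
$\frac{-49725 + \left(\left(-6966 - 6224\right) \left(10514 - 7118\right) - 1768\right) \left(-6685 - 3505\right)}{y{\left(93 \right)} + 17025} = \frac{-49725 + \left(\left(-6966 - 6224\right) \left(10514 - 7118\right) - 1768\right) \left(-6685 - 3505\right)}{\left(-3 + \left(8 + 93\right)^{2}\right) + 17025} = \frac{-49725 + \left(\left(-13190\right) 3396 - 1768\right) \left(-10190\right)}{\left(-3 + 101^{2}\right) + 17025} = \frac{-49725 + \left(-44793240 - 1768\right) \left(-10190\right)}{\left(-3 + 10201\right) + 17025} = \frac{-49725 - -456461131520}{10198 + 17025} = \frac{-49725 + 456461131520}{27223} = 456461081795 \cdot \frac{1}{27223} = \frac{456461081795}{27223}$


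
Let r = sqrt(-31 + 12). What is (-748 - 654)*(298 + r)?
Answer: -417796 - 1402*I*sqrt(19) ≈ -4.178e+5 - 6111.2*I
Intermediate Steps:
r = I*sqrt(19) (r = sqrt(-19) = I*sqrt(19) ≈ 4.3589*I)
(-748 - 654)*(298 + r) = (-748 - 654)*(298 + I*sqrt(19)) = -1402*(298 + I*sqrt(19)) = -417796 - 1402*I*sqrt(19)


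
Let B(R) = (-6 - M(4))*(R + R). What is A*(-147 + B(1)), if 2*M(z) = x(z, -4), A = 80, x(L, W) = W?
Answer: -12400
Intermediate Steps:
M(z) = -2 (M(z) = (½)*(-4) = -2)
B(R) = -8*R (B(R) = (-6 - 1*(-2))*(R + R) = (-6 + 2)*(2*R) = -8*R)
A*(-147 + B(1)) = 80*(-147 - 8*1) = 80*(-147 - 8) = 80*(-155) = -12400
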